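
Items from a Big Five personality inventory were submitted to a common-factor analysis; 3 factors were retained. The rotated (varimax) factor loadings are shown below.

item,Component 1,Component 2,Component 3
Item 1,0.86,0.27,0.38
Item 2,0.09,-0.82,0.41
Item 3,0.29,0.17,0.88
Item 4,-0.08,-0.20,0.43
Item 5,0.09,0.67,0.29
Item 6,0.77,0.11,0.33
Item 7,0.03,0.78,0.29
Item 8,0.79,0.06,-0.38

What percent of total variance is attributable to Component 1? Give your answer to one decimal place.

SS loadings for Component 1 = 0.86² + 0.09² + 0.29² + (-0.08)² + 0.09² + 0.77² + 0.03² + 0.79² = 2.0642
With 8 standardized items, total variance = 8. Proportion = 2.0642/8 = 0.2580 → 25.80%.

25.8%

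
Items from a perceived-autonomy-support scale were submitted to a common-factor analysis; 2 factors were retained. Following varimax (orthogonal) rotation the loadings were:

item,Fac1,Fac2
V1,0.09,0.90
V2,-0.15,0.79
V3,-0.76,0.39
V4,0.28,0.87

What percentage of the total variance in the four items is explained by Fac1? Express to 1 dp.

17.2%

SS loadings for Fac1 = 0.09² + (-0.15)² + (-0.76)² + 0.28² = 0.6866
With 4 standardized items, total variance = 4. Proportion = 0.6866/4 = 0.1716 → 17.16%.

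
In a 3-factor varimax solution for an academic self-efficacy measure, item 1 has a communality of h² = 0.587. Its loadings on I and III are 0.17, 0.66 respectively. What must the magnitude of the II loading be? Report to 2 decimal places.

0.35

Under orthogonal rotation h² = Σλ², so λ_II² = h² − (0.4645) = 0.587 − 0.4645 = 0.1225.
|λ| = √0.1225 = 0.3500.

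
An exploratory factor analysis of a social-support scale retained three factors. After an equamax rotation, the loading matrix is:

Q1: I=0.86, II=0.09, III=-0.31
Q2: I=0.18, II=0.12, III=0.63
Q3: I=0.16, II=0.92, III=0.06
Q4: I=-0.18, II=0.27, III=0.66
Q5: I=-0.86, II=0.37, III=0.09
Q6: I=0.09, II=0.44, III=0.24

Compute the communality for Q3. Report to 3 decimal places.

0.876

h² = 0.16² + 0.92² + 0.06² = 0.0256 + 0.8464 + 0.0036 = 0.8756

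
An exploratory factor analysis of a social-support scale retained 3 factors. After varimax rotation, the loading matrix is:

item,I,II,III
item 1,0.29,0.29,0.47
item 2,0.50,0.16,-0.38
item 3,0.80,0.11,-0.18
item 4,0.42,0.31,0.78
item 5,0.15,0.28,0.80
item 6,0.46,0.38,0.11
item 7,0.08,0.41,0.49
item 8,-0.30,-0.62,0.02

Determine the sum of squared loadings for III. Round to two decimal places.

SS loadings for III = 0.47² + (-0.38)² + (-0.18)² + 0.78² + 0.80² + 0.11² + 0.49² + 0.02² = 0.2209 + 0.1444 + 0.0324 + 0.6084 + 0.6400 + 0.0121 + 0.2401 + 0.0004 = 1.8987

1.90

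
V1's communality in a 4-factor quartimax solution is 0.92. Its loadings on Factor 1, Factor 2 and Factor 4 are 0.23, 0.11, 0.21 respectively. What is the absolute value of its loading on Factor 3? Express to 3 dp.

0.900

Under orthogonal rotation h² = Σλ², so λ_Factor 3² = h² − (0.1091) = 0.92 − 0.1091 = 0.8109.
|λ| = √0.8109 = 0.9005.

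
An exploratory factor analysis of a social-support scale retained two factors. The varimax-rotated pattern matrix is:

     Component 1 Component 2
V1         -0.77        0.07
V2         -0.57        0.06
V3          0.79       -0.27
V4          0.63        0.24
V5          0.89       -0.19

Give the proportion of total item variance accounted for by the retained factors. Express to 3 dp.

0.581

Communalities: 0.5978, 0.3285, 0.6970, 0.4545, 0.8282; Σh² = 2.9060.
Total variance with 5 standardized items is 5, so the solution explains 2.9060/5 = 0.5812.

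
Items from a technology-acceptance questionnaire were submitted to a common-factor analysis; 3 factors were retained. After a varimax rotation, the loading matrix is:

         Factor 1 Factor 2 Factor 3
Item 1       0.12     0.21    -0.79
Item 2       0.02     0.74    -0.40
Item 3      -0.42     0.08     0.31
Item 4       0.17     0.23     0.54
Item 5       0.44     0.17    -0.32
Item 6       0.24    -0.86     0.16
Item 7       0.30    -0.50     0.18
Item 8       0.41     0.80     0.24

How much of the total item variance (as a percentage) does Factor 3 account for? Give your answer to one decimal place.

17.4%

SS loadings for Factor 3 = (-0.79)² + (-0.40)² + 0.31² + 0.54² + (-0.32)² + 0.16² + 0.18² + 0.24² = 1.3898
With 8 standardized items, total variance = 8. Proportion = 1.3898/8 = 0.1737 → 17.37%.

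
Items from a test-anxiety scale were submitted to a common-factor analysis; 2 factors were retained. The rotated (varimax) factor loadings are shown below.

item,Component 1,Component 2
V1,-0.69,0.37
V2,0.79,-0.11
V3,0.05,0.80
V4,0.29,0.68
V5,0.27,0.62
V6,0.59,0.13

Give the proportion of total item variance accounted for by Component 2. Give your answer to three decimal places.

SS loadings for Component 2 = 0.37² + (-0.11)² + 0.80² + 0.68² + 0.62² + 0.13² = 1.6527
Proportion of variance = 1.6527 / 6 = 0.2755.

0.275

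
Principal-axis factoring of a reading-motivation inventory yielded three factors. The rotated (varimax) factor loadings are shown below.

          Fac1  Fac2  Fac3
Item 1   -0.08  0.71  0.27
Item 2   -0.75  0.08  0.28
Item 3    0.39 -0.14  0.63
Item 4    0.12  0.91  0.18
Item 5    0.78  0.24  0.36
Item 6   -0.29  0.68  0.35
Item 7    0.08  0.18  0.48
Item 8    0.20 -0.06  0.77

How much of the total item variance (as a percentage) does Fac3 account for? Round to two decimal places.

20.70%

SS loadings for Fac3 = 0.27² + 0.28² + 0.63² + 0.18² + 0.36² + 0.35² + 0.48² + 0.77² = 1.6560
With 8 standardized items, total variance = 8. Proportion = 1.6560/8 = 0.2070 → 20.70%.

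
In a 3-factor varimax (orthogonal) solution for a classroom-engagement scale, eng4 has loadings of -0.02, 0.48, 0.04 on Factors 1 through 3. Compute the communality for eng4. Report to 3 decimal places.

0.232

h² = (-0.02)² + 0.48² + 0.04² = 0.0004 + 0.2304 + 0.0016 = 0.2324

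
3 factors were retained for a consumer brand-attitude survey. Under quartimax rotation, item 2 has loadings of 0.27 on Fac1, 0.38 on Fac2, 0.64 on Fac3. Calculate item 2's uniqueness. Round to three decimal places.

0.373

h² = 0.27² + 0.38² + 0.64² = 0.0729 + 0.1444 + 0.4096 = 0.6269
Uniqueness u² = 1 − h² = 1 − 0.6269 = 0.3731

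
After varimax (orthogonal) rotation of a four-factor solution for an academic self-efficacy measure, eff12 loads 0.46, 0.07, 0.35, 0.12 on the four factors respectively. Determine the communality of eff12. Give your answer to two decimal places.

h² = 0.46² + 0.07² + 0.35² + 0.12² = 0.2116 + 0.0049 + 0.1225 + 0.0144 = 0.3534

0.35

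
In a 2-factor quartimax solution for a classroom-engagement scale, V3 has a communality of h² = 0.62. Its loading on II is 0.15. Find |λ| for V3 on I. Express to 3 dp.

0.773

Under orthogonal rotation h² = Σλ², so λ_I² = h² − (0.0225) = 0.62 − 0.0225 = 0.5975.
|λ| = √0.5975 = 0.7730.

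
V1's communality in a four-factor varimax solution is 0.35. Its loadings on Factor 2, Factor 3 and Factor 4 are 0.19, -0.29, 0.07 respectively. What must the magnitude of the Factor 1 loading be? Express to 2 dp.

Under orthogonal rotation h² = Σλ², so λ_Factor 1² = h² − (0.1251) = 0.35 − 0.1251 = 0.2249.
|λ| = √0.2249 = 0.4742.

0.47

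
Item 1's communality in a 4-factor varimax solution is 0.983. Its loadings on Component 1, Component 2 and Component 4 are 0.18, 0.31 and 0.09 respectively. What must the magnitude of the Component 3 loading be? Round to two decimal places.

Under orthogonal rotation h² = Σλ², so λ_Component 3² = h² − (0.1366) = 0.983 − 0.1366 = 0.8464.
|λ| = √0.8464 = 0.9200.

0.92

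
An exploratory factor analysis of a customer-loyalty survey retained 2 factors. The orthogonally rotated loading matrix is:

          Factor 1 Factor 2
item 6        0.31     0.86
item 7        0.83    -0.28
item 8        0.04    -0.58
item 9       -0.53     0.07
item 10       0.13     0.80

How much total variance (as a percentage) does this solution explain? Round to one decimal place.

Communalities: 0.8357, 0.7673, 0.3380, 0.2858, 0.6569; Σh² = 2.8837.
Total variance with 5 standardized items is 5, so the solution explains 2.8837/5 = 0.5767 = 57.67%.

57.7%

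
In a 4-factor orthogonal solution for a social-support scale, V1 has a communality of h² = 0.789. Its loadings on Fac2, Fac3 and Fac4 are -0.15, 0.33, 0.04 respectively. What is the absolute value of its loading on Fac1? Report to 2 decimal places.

0.81

Under orthogonal rotation h² = Σλ², so λ_Fac1² = h² − (0.1330) = 0.789 − 0.1330 = 0.6560.
|λ| = √0.6560 = 0.8099.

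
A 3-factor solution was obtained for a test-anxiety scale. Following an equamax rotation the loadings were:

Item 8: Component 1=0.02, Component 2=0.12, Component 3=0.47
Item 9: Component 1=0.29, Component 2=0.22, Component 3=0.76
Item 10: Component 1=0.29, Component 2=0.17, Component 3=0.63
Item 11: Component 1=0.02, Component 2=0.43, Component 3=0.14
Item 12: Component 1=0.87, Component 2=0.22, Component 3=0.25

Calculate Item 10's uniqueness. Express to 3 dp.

0.490

h² = 0.29² + 0.17² + 0.63² = 0.0841 + 0.0289 + 0.3969 = 0.5099
Uniqueness u² = 1 − h² = 1 − 0.5099 = 0.4901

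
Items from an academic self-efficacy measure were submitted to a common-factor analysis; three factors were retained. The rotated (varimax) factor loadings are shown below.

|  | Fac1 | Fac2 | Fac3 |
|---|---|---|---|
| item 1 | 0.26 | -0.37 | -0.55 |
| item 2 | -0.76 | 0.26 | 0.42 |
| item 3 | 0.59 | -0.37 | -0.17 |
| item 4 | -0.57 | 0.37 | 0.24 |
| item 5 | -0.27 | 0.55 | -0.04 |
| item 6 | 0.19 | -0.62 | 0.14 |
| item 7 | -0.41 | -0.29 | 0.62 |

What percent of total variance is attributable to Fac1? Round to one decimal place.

22.8%

SS loadings for Fac1 = 0.26² + (-0.76)² + 0.59² + (-0.57)² + (-0.27)² + 0.19² + (-0.41)² = 1.5953
With 7 standardized items, total variance = 7. Proportion = 1.5953/7 = 0.2279 → 22.79%.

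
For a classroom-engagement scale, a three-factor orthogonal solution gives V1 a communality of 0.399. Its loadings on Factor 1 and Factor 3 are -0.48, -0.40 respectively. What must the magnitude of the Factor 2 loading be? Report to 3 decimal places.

0.093

Under orthogonal rotation h² = Σλ², so λ_Factor 2² = h² − (0.3904) = 0.399 − 0.3904 = 0.0086.
|λ| = √0.0086 = 0.0927.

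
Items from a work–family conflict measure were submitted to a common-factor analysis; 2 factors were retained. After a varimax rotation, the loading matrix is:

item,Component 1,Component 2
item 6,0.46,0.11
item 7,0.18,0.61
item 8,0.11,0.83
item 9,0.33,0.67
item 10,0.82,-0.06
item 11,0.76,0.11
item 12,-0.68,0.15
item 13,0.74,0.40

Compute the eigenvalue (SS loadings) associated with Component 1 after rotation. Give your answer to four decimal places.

SS loadings for Component 1 = 0.46² + 0.18² + 0.11² + 0.33² + 0.82² + 0.76² + (-0.68)² + 0.74² = 0.2116 + 0.0324 + 0.0121 + 0.1089 + 0.6724 + 0.5776 + 0.4624 + 0.5476 = 2.6250

2.6250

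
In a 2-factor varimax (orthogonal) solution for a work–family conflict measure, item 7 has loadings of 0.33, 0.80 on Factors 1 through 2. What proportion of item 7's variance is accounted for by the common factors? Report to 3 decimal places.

0.749

h² = 0.33² + 0.80² = 0.1089 + 0.6400 = 0.7489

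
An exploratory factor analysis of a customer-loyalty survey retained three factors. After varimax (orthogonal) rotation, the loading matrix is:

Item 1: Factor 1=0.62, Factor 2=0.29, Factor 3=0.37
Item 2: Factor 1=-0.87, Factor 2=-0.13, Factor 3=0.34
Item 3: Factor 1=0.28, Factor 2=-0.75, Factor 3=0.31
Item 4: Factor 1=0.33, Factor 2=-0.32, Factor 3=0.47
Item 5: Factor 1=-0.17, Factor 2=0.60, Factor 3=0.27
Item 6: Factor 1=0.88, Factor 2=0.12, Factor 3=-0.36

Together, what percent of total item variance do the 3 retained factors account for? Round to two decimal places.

SS loadings by factor: 2.1319, 1.1403, 0.7720; total = 4.0442.
Total variance with 6 standardized items is 6, so the solution explains 4.0442/6 = 0.6740 = 67.40%.

67.40%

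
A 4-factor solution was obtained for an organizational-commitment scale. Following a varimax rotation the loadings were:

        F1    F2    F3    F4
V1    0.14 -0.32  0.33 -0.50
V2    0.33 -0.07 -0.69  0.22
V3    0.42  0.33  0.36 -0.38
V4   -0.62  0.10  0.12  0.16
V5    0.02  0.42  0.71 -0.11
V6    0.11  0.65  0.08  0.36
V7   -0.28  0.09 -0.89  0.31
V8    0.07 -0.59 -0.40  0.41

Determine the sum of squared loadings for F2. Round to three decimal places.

SS loadings for F2 = (-0.32)² + (-0.07)² + 0.33² + 0.10² + 0.42² + 0.65² + 0.09² + (-0.59)² = 0.1024 + 0.0049 + 0.1089 + 0.0100 + 0.1764 + 0.4225 + 0.0081 + 0.3481 = 1.1813

1.181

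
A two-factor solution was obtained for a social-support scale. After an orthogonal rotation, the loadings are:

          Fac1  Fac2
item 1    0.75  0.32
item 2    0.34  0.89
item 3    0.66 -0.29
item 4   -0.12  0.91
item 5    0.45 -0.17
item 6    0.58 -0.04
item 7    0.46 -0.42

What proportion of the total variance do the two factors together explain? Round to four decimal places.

0.5560

Communalities: 0.6649, 0.9077, 0.5197, 0.8425, 0.2314, 0.3380, 0.3880; Σh² = 3.8922.
Total variance with 7 standardized items is 7, so the solution explains 3.8922/7 = 0.5560.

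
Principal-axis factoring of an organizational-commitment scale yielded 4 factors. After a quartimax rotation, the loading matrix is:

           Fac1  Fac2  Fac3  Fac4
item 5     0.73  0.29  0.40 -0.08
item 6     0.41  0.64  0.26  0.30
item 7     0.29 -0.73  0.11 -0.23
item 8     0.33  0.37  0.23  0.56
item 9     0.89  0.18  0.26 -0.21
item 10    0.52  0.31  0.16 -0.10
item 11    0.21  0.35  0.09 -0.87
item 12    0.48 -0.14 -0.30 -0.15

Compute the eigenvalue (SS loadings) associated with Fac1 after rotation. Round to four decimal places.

SS loadings for Fac1 = 0.73² + 0.41² + 0.29² + 0.33² + 0.89² + 0.52² + 0.21² + 0.48² = 0.5329 + 0.1681 + 0.0841 + 0.1089 + 0.7921 + 0.2704 + 0.0441 + 0.2304 = 2.2310

2.2310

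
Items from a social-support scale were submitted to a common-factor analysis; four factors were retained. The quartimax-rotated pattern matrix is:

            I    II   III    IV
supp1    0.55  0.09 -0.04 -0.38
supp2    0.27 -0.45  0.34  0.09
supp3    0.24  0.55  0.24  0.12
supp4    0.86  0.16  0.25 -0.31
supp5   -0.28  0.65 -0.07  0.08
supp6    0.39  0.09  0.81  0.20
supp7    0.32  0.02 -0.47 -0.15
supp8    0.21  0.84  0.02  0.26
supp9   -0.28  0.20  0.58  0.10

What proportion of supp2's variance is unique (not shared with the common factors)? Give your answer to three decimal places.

h² = 0.27² + (-0.45)² + 0.34² + 0.09² = 0.0729 + 0.2025 + 0.1156 + 0.0081 = 0.3991
Uniqueness u² = 1 − h² = 1 − 0.3991 = 0.6009

0.601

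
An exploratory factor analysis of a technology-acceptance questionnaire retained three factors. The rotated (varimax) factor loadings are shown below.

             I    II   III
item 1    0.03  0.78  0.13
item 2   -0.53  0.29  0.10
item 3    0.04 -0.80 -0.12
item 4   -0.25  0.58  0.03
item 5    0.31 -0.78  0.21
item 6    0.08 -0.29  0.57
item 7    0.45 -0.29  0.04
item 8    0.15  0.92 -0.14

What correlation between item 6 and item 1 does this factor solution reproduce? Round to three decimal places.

r̂ = Σ λ_i·λ_j across factors = (0.08)(0.03) + (-0.29)(0.78) + (0.57)(0.13)
  = +0.0024 -0.2262 +0.0741 = -0.1497

-0.150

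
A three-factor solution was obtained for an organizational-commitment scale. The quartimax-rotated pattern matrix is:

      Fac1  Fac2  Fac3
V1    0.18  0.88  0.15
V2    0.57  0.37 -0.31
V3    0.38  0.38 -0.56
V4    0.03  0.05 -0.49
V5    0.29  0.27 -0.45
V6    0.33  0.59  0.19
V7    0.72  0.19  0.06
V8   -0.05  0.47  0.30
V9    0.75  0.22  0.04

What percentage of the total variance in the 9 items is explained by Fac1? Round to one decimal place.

SS loadings for Fac1 = 0.18² + 0.57² + 0.38² + 0.03² + 0.29² + 0.33² + 0.72² + (-0.05)² + 0.75² = 1.7790
With 9 standardized items, total variance = 9. Proportion = 1.7790/9 = 0.1977 → 19.77%.

19.8%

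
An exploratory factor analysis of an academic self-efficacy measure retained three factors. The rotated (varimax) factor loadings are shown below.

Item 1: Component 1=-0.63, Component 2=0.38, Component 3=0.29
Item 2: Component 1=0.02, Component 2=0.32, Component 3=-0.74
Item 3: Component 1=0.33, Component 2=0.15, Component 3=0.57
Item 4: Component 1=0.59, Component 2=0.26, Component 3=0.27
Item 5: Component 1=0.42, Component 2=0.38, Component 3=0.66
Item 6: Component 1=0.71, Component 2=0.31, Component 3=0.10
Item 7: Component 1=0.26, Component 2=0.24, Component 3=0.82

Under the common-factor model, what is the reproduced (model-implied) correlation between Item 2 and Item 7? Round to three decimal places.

-0.525

r̂ = Σ λ_i·λ_j across factors = (0.02)(0.26) + (0.32)(0.24) + (-0.74)(0.82)
  = +0.0052 +0.0768 -0.6068 = -0.5248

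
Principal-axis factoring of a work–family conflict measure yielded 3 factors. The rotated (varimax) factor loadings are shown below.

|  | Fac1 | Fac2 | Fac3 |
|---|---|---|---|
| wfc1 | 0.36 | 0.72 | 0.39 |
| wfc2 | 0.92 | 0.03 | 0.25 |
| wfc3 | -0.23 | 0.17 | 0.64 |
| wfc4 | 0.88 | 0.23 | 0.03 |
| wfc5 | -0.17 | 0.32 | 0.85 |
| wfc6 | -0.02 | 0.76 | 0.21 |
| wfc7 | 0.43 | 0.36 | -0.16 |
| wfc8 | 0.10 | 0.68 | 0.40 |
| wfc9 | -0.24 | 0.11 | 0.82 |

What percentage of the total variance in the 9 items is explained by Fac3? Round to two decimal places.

25.00%

SS loadings for Fac3 = 0.39² + 0.25² + 0.64² + 0.03² + 0.85² + 0.21² + (-0.16)² + 0.40² + 0.82² = 2.2497
With 9 standardized items, total variance = 9. Proportion = 2.2497/9 = 0.2500 → 25.00%.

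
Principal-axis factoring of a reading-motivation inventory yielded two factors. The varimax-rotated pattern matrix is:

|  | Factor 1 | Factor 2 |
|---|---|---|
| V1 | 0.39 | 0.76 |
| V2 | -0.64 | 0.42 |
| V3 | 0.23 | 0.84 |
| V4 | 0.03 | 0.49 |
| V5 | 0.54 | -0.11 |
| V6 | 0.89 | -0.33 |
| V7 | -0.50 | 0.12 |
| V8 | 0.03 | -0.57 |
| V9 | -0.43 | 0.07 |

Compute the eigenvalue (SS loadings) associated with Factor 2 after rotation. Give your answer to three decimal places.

2.165

SS loadings for Factor 2 = 0.76² + 0.42² + 0.84² + 0.49² + (-0.11)² + (-0.33)² + 0.12² + (-0.57)² + 0.07² = 0.5776 + 0.1764 + 0.7056 + 0.2401 + 0.0121 + 0.1089 + 0.0144 + 0.3249 + 0.0049 = 2.1649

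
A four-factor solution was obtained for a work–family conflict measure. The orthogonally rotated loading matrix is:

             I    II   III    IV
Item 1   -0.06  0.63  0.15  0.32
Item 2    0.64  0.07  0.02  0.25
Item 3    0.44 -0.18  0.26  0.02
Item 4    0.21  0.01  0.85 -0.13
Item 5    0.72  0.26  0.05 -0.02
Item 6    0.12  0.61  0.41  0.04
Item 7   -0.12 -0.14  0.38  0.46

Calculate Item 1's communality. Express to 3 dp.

0.525

h² = (-0.06)² + 0.63² + 0.15² + 0.32² = 0.0036 + 0.3969 + 0.0225 + 0.1024 = 0.5254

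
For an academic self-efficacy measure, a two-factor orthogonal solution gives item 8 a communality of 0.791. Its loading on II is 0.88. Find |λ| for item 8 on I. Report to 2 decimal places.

0.13

Under orthogonal rotation h² = Σλ², so λ_I² = h² − (0.7744) = 0.791 − 0.7744 = 0.0166.
|λ| = √0.0166 = 0.1288.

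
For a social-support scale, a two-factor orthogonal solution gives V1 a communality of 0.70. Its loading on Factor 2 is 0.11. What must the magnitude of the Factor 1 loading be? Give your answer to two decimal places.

0.83

Under orthogonal rotation h² = Σλ², so λ_Factor 1² = h² − (0.0121) = 0.70 − 0.0121 = 0.6879.
|λ| = √0.6879 = 0.8294.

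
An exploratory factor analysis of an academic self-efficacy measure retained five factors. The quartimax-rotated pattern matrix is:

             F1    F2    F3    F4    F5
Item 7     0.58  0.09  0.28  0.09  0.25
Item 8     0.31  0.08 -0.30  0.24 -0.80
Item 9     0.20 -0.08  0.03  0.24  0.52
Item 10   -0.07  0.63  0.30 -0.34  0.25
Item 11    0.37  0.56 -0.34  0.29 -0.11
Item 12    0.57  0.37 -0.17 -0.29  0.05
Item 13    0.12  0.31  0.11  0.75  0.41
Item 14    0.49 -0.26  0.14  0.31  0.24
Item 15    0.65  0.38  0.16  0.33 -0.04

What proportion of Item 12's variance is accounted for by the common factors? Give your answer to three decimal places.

h² = 0.57² + 0.37² + (-0.17)² + (-0.29)² + 0.05² = 0.3249 + 0.1369 + 0.0289 + 0.0841 + 0.0025 = 0.5773

0.577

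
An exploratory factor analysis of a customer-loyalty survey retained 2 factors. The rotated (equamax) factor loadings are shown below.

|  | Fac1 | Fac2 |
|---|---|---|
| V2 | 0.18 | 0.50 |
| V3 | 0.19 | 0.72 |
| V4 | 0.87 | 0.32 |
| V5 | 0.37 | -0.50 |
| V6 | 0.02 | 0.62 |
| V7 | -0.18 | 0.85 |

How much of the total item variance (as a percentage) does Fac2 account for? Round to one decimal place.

SS loadings for Fac2 = 0.50² + 0.72² + 0.32² + (-0.50)² + 0.62² + 0.85² = 2.2277
With 6 standardized items, total variance = 6. Proportion = 2.2277/6 = 0.3713 → 37.13%.

37.1%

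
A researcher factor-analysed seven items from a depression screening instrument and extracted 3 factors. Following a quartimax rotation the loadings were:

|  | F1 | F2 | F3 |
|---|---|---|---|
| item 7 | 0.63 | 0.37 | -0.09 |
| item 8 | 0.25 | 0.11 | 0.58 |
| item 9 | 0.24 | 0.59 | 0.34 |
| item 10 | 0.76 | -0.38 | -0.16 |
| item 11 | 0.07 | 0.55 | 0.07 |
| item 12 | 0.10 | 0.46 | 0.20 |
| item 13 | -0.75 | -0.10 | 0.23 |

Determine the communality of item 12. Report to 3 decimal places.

0.262

h² = 0.10² + 0.46² + 0.20² = 0.0100 + 0.2116 + 0.0400 = 0.2616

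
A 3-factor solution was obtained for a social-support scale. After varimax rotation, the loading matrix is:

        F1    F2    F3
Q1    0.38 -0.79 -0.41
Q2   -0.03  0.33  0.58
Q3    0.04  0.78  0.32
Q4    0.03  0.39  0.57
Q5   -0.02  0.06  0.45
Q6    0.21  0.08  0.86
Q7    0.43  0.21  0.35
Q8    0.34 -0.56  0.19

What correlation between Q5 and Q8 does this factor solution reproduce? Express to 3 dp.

r̂ = Σ λ_i·λ_j across factors = (-0.02)(0.34) + (0.06)(-0.56) + (0.45)(0.19)
  = -0.0068 -0.0336 +0.0855 = 0.0451

0.045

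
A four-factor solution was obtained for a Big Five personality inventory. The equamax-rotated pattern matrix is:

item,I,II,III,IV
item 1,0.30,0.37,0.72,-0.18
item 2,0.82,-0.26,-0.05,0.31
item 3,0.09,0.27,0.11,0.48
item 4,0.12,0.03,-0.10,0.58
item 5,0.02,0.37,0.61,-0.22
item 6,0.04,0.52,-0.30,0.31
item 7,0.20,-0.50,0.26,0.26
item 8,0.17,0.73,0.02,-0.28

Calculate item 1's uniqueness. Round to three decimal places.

0.222

h² = 0.30² + 0.37² + 0.72² + (-0.18)² = 0.0900 + 0.1369 + 0.5184 + 0.0324 = 0.7777
Uniqueness u² = 1 − h² = 1 − 0.7777 = 0.2223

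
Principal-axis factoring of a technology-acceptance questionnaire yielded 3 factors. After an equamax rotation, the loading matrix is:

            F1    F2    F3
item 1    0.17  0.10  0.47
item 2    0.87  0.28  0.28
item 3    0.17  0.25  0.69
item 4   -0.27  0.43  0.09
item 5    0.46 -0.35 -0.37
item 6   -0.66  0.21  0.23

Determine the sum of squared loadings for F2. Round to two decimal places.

SS loadings for F2 = 0.10² + 0.28² + 0.25² + 0.43² + (-0.35)² + 0.21² = 0.0100 + 0.0784 + 0.0625 + 0.1849 + 0.1225 + 0.0441 = 0.5024

0.50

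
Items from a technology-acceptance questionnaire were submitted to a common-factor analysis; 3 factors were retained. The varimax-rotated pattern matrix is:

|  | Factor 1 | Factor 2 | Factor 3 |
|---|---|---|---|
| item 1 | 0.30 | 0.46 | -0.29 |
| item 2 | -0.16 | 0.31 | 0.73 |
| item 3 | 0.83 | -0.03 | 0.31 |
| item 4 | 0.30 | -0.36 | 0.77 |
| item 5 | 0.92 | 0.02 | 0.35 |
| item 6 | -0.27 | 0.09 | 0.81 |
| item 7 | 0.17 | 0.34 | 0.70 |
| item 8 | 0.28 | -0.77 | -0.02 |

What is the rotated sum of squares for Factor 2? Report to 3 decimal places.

1.155

SS loadings for Factor 2 = 0.46² + 0.31² + (-0.03)² + (-0.36)² + 0.02² + 0.09² + 0.34² + (-0.77)² = 0.2116 + 0.0961 + 0.0009 + 0.1296 + 0.0004 + 0.0081 + 0.1156 + 0.5929 = 1.1552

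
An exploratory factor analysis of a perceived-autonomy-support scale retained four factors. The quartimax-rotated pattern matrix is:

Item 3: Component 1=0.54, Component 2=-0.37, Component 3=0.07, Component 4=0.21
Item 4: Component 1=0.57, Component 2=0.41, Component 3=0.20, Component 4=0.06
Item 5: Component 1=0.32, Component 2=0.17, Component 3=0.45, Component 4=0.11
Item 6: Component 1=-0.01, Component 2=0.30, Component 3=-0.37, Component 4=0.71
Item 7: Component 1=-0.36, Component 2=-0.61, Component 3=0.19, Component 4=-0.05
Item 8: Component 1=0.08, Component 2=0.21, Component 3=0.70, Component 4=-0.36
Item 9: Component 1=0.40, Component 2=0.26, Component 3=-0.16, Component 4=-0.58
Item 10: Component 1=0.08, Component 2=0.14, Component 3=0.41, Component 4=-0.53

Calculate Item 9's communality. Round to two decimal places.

0.59

h² = 0.40² + 0.26² + (-0.16)² + (-0.58)² = 0.1600 + 0.0676 + 0.0256 + 0.3364 = 0.5896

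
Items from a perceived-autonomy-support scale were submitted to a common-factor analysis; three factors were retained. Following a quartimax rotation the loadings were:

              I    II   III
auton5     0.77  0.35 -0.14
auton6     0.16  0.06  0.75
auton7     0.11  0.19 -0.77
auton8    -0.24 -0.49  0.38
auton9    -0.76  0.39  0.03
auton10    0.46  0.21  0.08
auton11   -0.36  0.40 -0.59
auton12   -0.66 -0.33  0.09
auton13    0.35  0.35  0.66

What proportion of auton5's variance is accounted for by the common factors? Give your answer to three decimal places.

0.735

h² = 0.77² + 0.35² + (-0.14)² = 0.5929 + 0.1225 + 0.0196 = 0.7350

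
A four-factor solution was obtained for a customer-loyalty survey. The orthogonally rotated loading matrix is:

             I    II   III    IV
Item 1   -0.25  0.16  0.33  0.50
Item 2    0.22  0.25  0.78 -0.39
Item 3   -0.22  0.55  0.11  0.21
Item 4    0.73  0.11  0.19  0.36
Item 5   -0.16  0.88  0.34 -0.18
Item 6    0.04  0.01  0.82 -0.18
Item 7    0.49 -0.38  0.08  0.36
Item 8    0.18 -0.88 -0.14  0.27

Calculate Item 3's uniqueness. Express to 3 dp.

h² = (-0.22)² + 0.55² + 0.11² + 0.21² = 0.0484 + 0.3025 + 0.0121 + 0.0441 = 0.4071
Uniqueness u² = 1 − h² = 1 − 0.4071 = 0.5929

0.593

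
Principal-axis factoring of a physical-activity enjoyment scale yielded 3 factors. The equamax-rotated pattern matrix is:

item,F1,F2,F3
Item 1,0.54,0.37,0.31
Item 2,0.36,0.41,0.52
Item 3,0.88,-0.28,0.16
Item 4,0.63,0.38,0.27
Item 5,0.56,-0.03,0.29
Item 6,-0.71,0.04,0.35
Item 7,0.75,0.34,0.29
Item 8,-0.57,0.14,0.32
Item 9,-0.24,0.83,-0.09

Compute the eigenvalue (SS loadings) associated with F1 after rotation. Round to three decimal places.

3.355

SS loadings for F1 = 0.54² + 0.36² + 0.88² + 0.63² + 0.56² + (-0.71)² + 0.75² + (-0.57)² + (-0.24)² = 0.2916 + 0.1296 + 0.7744 + 0.3969 + 0.3136 + 0.5041 + 0.5625 + 0.3249 + 0.0576 = 3.3552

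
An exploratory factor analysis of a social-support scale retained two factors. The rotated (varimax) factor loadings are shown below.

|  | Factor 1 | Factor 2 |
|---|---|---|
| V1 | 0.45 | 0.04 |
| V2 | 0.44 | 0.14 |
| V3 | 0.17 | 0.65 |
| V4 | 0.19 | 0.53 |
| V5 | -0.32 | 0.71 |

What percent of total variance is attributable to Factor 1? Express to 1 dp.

SS loadings for Factor 1 = 0.45² + 0.44² + 0.17² + 0.19² + (-0.32)² = 0.5635
With 5 standardized items, total variance = 5. Proportion = 0.5635/5 = 0.1127 → 11.27%.

11.3%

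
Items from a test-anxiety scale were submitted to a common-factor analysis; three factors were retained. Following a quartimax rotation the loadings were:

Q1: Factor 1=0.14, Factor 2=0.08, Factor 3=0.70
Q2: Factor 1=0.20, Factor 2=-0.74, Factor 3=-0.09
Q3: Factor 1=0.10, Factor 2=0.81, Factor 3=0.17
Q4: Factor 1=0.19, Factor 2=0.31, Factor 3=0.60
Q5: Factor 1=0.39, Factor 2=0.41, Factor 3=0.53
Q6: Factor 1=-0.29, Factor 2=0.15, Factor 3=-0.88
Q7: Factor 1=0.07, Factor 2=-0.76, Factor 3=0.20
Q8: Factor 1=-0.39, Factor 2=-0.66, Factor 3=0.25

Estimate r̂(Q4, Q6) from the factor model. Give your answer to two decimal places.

-0.54

r̂ = Σ λ_i·λ_j across factors = (0.19)(-0.29) + (0.31)(0.15) + (0.60)(-0.88)
  = -0.0551 +0.0465 -0.5280 = -0.5366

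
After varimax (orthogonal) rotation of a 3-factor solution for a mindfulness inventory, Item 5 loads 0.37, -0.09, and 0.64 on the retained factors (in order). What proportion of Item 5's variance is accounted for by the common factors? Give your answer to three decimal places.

0.555

h² = 0.37² + (-0.09)² + 0.64² = 0.1369 + 0.0081 + 0.4096 = 0.5546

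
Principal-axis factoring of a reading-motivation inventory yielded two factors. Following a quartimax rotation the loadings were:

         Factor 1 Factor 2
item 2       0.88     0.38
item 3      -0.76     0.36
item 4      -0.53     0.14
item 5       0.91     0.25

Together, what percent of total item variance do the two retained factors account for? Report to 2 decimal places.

Communalities: 0.9188, 0.7072, 0.3005, 0.8906; Σh² = 2.8171.
Total variance with 4 standardized items is 4, so the solution explains 2.8171/4 = 0.7043 = 70.43%.

70.43%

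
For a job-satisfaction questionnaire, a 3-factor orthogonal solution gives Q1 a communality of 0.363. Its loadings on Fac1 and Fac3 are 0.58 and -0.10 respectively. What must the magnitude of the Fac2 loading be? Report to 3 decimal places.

0.129

Under orthogonal rotation h² = Σλ², so λ_Fac2² = h² − (0.3464) = 0.363 − 0.3464 = 0.0166.
|λ| = √0.0166 = 0.1288.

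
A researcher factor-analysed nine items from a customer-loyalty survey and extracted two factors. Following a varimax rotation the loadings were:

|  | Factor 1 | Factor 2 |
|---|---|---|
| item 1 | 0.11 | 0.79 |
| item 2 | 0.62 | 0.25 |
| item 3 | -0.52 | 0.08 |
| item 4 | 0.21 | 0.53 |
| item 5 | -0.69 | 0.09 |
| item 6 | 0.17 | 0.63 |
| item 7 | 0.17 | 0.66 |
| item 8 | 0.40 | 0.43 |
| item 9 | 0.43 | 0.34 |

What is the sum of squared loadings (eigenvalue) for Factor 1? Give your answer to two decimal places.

1.59

SS loadings for Factor 1 = 0.11² + 0.62² + (-0.52)² + 0.21² + (-0.69)² + 0.17² + 0.17² + 0.40² + 0.43² = 0.0121 + 0.3844 + 0.2704 + 0.0441 + 0.4761 + 0.0289 + 0.0289 + 0.1600 + 0.1849 = 1.5898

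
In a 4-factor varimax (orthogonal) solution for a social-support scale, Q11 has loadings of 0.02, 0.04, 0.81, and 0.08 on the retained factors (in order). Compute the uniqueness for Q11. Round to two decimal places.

h² = 0.02² + 0.04² + 0.81² + 0.08² = 0.0004 + 0.0016 + 0.6561 + 0.0064 = 0.6645
Uniqueness u² = 1 − h² = 1 − 0.6645 = 0.3355

0.34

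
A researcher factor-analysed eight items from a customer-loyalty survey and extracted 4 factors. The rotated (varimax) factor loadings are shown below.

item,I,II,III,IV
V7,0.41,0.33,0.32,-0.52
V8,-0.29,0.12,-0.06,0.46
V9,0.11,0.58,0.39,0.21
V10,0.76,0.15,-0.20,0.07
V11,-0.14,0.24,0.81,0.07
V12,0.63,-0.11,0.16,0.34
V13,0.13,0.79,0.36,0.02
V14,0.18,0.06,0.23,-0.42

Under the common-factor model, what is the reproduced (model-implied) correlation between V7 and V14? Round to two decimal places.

r̂ = Σ λ_i·λ_j across factors = (0.41)(0.18) + (0.33)(0.06) + (0.32)(0.23) + (-0.52)(-0.42)
  = +0.0738 +0.0198 +0.0736 +0.2184 = 0.3856

0.39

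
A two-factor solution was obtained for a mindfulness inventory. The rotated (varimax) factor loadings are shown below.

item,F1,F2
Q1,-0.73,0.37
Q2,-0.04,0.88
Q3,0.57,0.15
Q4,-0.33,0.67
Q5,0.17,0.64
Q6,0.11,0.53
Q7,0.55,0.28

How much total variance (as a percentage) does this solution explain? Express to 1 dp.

49.5%

Communalities: 0.6698, 0.7760, 0.3474, 0.5578, 0.4385, 0.2930, 0.3809; Σh² = 3.4634.
Total variance with 7 standardized items is 7, so the solution explains 3.4634/7 = 0.4948 = 49.48%.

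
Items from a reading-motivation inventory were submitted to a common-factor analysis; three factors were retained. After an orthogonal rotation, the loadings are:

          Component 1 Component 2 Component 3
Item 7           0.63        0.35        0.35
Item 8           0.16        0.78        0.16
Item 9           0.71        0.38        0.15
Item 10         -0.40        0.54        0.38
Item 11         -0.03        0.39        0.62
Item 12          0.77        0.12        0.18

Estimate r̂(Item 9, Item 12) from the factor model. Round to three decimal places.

r̂ = Σ λ_i·λ_j across factors = (0.71)(0.77) + (0.38)(0.12) + (0.15)(0.18)
  = +0.5467 +0.0456 +0.0270 = 0.6193

0.619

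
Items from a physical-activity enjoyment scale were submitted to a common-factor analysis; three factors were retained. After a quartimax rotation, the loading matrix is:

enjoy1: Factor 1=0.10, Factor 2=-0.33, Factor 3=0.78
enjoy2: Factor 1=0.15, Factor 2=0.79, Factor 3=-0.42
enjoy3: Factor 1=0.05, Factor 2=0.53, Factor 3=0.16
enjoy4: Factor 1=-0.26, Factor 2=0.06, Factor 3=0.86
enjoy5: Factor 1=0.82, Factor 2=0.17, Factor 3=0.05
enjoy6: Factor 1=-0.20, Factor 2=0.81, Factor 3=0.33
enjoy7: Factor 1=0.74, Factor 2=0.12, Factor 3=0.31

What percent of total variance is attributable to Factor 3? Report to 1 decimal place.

SS loadings for Factor 3 = 0.78² + (-0.42)² + 0.16² + 0.86² + 0.05² + 0.33² + 0.31² = 1.7575
With 7 standardized items, total variance = 7. Proportion = 1.7575/7 = 0.2511 → 25.11%.

25.1%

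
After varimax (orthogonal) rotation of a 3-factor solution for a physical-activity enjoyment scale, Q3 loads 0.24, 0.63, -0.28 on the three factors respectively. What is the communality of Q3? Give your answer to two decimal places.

0.53

h² = 0.24² + 0.63² + (-0.28)² = 0.0576 + 0.3969 + 0.0784 = 0.5329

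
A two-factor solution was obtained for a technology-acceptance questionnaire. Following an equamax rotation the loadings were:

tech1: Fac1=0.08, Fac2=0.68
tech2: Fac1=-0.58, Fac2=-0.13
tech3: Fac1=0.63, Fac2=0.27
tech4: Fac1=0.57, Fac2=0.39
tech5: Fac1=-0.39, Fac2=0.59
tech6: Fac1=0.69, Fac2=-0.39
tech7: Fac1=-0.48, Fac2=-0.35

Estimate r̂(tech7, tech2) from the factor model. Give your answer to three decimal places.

0.324

r̂ = Σ λ_i·λ_j across factors = (-0.48)(-0.58) + (-0.35)(-0.13)
  = +0.2784 +0.0455 = 0.3239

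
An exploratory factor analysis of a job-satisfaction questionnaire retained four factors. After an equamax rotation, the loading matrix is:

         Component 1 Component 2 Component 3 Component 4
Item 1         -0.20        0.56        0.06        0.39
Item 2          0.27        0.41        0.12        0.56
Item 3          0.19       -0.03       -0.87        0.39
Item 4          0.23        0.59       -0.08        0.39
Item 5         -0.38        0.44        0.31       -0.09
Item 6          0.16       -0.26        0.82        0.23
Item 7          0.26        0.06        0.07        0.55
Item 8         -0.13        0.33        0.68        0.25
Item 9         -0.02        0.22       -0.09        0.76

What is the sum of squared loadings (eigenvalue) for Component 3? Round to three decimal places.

2.025

SS loadings for Component 3 = 0.06² + 0.12² + (-0.87)² + (-0.08)² + 0.31² + 0.82² + 0.07² + 0.68² + (-0.09)² = 0.0036 + 0.0144 + 0.7569 + 0.0064 + 0.0961 + 0.6724 + 0.0049 + 0.4624 + 0.0081 = 2.0252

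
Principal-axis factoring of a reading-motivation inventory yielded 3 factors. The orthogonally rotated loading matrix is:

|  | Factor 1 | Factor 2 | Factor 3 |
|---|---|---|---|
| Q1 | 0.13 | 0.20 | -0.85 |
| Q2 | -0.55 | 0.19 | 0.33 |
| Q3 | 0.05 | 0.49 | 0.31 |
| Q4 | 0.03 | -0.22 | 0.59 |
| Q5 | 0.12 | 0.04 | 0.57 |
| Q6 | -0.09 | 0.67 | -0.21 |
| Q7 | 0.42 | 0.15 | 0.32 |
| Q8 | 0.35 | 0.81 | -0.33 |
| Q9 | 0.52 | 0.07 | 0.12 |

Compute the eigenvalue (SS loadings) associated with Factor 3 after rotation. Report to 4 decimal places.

SS loadings for Factor 3 = (-0.85)² + 0.33² + 0.31² + 0.59² + 0.57² + (-0.21)² + 0.32² + (-0.33)² + 0.12² = 0.7225 + 0.1089 + 0.0961 + 0.3481 + 0.3249 + 0.0441 + 0.1024 + 0.1089 + 0.0144 = 1.8703

1.8703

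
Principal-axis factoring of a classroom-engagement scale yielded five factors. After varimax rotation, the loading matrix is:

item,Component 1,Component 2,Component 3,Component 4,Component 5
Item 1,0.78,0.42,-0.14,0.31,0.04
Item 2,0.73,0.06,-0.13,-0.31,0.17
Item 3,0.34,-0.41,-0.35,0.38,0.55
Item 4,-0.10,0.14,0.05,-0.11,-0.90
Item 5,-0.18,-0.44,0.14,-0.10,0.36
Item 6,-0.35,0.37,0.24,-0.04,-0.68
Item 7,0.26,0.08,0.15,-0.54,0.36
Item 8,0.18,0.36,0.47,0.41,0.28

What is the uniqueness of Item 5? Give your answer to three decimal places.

h² = (-0.18)² + (-0.44)² + 0.14² + (-0.10)² + 0.36² = 0.0324 + 0.1936 + 0.0196 + 0.0100 + 0.1296 = 0.3852
Uniqueness u² = 1 − h² = 1 − 0.3852 = 0.6148

0.615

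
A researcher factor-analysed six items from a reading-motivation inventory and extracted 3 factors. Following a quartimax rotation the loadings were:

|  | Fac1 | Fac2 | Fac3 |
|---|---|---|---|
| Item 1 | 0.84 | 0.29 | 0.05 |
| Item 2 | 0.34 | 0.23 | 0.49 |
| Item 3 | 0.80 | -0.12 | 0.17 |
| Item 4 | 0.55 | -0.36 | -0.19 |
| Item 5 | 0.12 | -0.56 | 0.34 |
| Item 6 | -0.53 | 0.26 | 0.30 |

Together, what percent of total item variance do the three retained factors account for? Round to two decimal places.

53.91%

SS loadings by factor: 2.0590, 0.6622, 0.5132; total = 3.2344.
Total variance with 6 standardized items is 6, so the solution explains 3.2344/6 = 0.5391 = 53.91%.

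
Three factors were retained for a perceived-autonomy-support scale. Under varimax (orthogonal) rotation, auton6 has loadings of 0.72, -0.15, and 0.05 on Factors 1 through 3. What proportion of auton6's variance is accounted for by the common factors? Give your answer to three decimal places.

0.543

h² = 0.72² + (-0.15)² + 0.05² = 0.5184 + 0.0225 + 0.0025 = 0.5434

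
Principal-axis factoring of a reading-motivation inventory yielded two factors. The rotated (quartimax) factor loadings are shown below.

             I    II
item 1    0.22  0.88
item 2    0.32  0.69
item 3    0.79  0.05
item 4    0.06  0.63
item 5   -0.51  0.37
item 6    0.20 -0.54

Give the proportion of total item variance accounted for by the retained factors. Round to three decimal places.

0.526

Communalities: 0.8228, 0.5785, 0.6266, 0.4005, 0.3970, 0.3316; Σh² = 3.1570.
Total variance with 6 standardized items is 6, so the solution explains 3.1570/6 = 0.5262.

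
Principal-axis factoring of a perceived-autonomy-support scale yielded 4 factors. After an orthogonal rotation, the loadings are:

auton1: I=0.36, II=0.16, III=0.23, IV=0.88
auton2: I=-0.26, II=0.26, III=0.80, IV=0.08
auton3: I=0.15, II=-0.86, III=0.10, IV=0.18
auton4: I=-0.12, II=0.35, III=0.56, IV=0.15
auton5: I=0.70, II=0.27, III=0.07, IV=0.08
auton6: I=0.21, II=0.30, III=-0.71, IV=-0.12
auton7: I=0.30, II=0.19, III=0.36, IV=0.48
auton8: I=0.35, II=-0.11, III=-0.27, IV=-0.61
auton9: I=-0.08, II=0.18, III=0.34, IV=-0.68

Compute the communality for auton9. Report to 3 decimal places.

0.617

h² = (-0.08)² + 0.18² + 0.34² + (-0.68)² = 0.0064 + 0.0324 + 0.1156 + 0.4624 = 0.6168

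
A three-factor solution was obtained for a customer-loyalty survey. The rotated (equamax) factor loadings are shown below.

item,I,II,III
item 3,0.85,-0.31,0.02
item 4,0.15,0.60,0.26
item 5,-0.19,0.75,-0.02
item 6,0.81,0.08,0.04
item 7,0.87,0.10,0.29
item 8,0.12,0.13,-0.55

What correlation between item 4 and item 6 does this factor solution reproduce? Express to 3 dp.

r̂ = Σ λ_i·λ_j across factors = (0.15)(0.81) + (0.60)(0.08) + (0.26)(0.04)
  = +0.1215 +0.0480 +0.0104 = 0.1799

0.180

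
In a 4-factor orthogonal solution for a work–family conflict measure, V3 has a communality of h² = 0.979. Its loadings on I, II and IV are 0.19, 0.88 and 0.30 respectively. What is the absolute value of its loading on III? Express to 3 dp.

0.280

Under orthogonal rotation h² = Σλ², so λ_III² = h² − (0.9005) = 0.979 − 0.9005 = 0.0785.
|λ| = √0.0785 = 0.2802.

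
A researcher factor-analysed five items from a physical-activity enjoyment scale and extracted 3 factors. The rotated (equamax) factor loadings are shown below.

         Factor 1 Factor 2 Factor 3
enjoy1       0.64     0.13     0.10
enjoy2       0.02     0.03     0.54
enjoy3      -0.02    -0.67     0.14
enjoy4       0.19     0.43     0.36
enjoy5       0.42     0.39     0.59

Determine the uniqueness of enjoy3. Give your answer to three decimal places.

h² = (-0.02)² + (-0.67)² + 0.14² = 0.0004 + 0.4489 + 0.0196 = 0.4689
Uniqueness u² = 1 − h² = 1 − 0.4689 = 0.5311

0.531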